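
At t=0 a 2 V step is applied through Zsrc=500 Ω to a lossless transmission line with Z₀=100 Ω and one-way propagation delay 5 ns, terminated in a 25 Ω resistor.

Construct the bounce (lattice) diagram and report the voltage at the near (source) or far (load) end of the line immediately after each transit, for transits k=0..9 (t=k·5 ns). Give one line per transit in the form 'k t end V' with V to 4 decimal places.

0 0 source 0.3333
1 5 load 0.1333
2 10 source 0.0000
3 15 load 0.0800
4 20 source 0.1333
5 25 load 0.1013
6 30 source 0.0800
7 35 load 0.0928
8 40 source 0.1013
9 45 load 0.0962

Γ_L=-0.600000, Γ_S=0.666667; launch V₁=2·100/600=0.333333
k=0 src: V=0.3333
k=1 load: inc=0.333333, refl=0.333333·-0.600000=-0.2000; V=0.000000+0.333333+-0.200000=0.1333
k=2 src: inc=-0.200000, refl=-0.200000·0.666667=-0.1333; V=0.333333+-0.200000+-0.133333=0.0000
k=3 load: inc=-0.133333, refl=-0.133333·-0.600000=0.0800; V=0.133333+-0.133333+0.080000=0.0800
k=4 src: inc=0.080000, refl=0.080000·0.666667=0.0533; V=0.000000+0.080000+0.053333=0.1333
k=5 load: inc=0.053333, refl=0.053333·-0.600000=-0.0320; V=0.080000+0.053333+-0.032000=0.1013
k=6 src: inc=-0.032000, refl=-0.032000·0.666667=-0.0213; V=0.133333+-0.032000+-0.021333=0.0800
k=7 load: inc=-0.021333, refl=-0.021333·-0.600000=0.0128; V=0.101333+-0.021333+0.012800=0.0928
k=8 src: inc=0.012800, refl=0.012800·0.666667=0.0085; V=0.080000+0.012800+0.008533=0.1013
k=9 load: inc=0.008533, refl=0.008533·-0.600000=-0.0051; V=0.092800+0.008533+-0.005120=0.0962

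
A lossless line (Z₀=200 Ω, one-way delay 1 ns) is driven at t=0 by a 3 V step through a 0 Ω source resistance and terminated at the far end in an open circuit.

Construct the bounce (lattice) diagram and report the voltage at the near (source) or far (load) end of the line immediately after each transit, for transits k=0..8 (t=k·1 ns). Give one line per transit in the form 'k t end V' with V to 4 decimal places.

Γ_L=1.000000, Γ_S=-1.000000; launch V₁=3·200/200=3.000000
k=0 src: V=3.0000
k=1 load: inc=3.000000, refl=3.000000·1.000000=3.0000; V=0.000000+3.000000+3.000000=6.0000
k=2 src: inc=3.000000, refl=3.000000·-1.000000=-3.0000; V=3.000000+3.000000+-3.000000=3.0000
k=3 load: inc=-3.000000, refl=-3.000000·1.000000=-3.0000; V=6.000000+-3.000000+-3.000000=0.0000
k=4 src: inc=-3.000000, refl=-3.000000·-1.000000=3.0000; V=3.000000+-3.000000+3.000000=3.0000
k=5 load: inc=3.000000, refl=3.000000·1.000000=3.0000; V=0.000000+3.000000+3.000000=6.0000
k=6 src: inc=3.000000, refl=3.000000·-1.000000=-3.0000; V=3.000000+3.000000+-3.000000=3.0000
k=7 load: inc=-3.000000, refl=-3.000000·1.000000=-3.0000; V=6.000000+-3.000000+-3.000000=0.0000
k=8 src: inc=-3.000000, refl=-3.000000·-1.000000=3.0000; V=3.000000+-3.000000+3.000000=3.0000

0 0 source 3.0000
1 1 load 6.0000
2 2 source 3.0000
3 3 load 0.0000
4 4 source 3.0000
5 5 load 6.0000
6 6 source 3.0000
7 7 load 0.0000
8 8 source 3.0000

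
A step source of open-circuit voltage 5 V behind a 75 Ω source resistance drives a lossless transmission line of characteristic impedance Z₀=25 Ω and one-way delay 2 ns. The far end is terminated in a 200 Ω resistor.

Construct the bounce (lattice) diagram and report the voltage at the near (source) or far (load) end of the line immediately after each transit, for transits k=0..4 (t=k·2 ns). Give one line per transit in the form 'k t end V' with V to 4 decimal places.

Γ_L=0.777778, Γ_S=0.500000; launch V₁=5·25/100=1.250000
k=0 src: V=1.2500
k=1 load: inc=1.250000, refl=1.250000·0.777778=0.9722; V=0.000000+1.250000+0.972222=2.2222
k=2 src: inc=0.972222, refl=0.972222·0.500000=0.4861; V=1.250000+0.972222+0.486111=2.7083
k=3 load: inc=0.486111, refl=0.486111·0.777778=0.3781; V=2.222222+0.486111+0.378086=3.0864
k=4 src: inc=0.378086, refl=0.378086·0.500000=0.1890; V=2.708333+0.378086+0.189043=3.2755

0 0 source 1.2500
1 2 load 2.2222
2 4 source 2.7083
3 6 load 3.0864
4 8 source 3.2755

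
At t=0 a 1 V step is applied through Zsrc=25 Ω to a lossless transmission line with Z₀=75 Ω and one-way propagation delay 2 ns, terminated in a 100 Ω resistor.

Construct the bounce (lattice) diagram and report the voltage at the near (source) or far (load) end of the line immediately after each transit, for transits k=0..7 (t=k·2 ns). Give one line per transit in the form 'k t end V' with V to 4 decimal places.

0 0 source 0.7500
1 2 load 0.8571
2 4 source 0.8036
3 6 load 0.7959
4 8 source 0.7997
5 10 load 0.8003
6 12 source 0.8000
7 14 load 0.8000

Γ_L=0.142857, Γ_S=-0.500000; launch V₁=1·75/100=0.750000
k=0 src: V=0.7500
k=1 load: inc=0.750000, refl=0.750000·0.142857=0.1071; V=0.000000+0.750000+0.107143=0.8571
k=2 src: inc=0.107143, refl=0.107143·-0.500000=-0.0536; V=0.750000+0.107143+-0.053571=0.8036
k=3 load: inc=-0.053571, refl=-0.053571·0.142857=-0.0077; V=0.857143+-0.053571+-0.007653=0.7959
k=4 src: inc=-0.007653, refl=-0.007653·-0.500000=0.0038; V=0.803571+-0.007653+0.003827=0.7997
k=5 load: inc=0.003827, refl=0.003827·0.142857=0.0005; V=0.795918+0.003827+0.000547=0.8003
k=6 src: inc=0.000547, refl=0.000547·-0.500000=-0.0003; V=0.799745+0.000547+-0.000273=0.8000
k=7 load: inc=-0.000273, refl=-0.000273·0.142857=-0.0000; V=0.800292+-0.000273+-0.000039=0.8000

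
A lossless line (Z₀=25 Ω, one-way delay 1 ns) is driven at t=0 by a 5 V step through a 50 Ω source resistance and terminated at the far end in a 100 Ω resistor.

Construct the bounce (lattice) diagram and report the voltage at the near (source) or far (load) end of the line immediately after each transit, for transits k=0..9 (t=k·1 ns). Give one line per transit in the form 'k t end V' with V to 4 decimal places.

0 0 source 1.6667
1 1 load 2.6667
2 2 source 3.0000
3 3 load 3.2000
4 4 source 3.2667
5 5 load 3.3067
6 6 source 3.3200
7 7 load 3.3280
8 8 source 3.3307
9 9 load 3.3323

Γ_L=0.600000, Γ_S=0.333333; launch V₁=5·25/75=1.666667
k=0 src: V=1.6667
k=1 load: inc=1.666667, refl=1.666667·0.600000=1.0000; V=0.000000+1.666667+1.000000=2.6667
k=2 src: inc=1.000000, refl=1.000000·0.333333=0.3333; V=1.666667+1.000000+0.333333=3.0000
k=3 load: inc=0.333333, refl=0.333333·0.600000=0.2000; V=2.666667+0.333333+0.200000=3.2000
k=4 src: inc=0.200000, refl=0.200000·0.333333=0.0667; V=3.000000+0.200000+0.066667=3.2667
k=5 load: inc=0.066667, refl=0.066667·0.600000=0.0400; V=3.200000+0.066667+0.040000=3.3067
k=6 src: inc=0.040000, refl=0.040000·0.333333=0.0133; V=3.266667+0.040000+0.013333=3.3200
k=7 load: inc=0.013333, refl=0.013333·0.600000=0.0080; V=3.306667+0.013333+0.008000=3.3280
k=8 src: inc=0.008000, refl=0.008000·0.333333=0.0027; V=3.320000+0.008000+0.002667=3.3307
k=9 load: inc=0.002667, refl=0.002667·0.600000=0.0016; V=3.328000+0.002667+0.001600=3.3323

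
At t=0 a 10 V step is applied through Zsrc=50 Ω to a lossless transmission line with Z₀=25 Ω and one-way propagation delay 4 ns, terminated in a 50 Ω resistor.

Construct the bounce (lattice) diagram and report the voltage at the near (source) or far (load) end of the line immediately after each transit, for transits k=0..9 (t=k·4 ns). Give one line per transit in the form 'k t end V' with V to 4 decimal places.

Γ_L=0.333333, Γ_S=0.333333; launch V₁=10·25/75=3.333333
k=0 src: V=3.3333
k=1 load: inc=3.333333, refl=3.333333·0.333333=1.1111; V=0.000000+3.333333+1.111111=4.4444
k=2 src: inc=1.111111, refl=1.111111·0.333333=0.3704; V=3.333333+1.111111+0.370370=4.8148
k=3 load: inc=0.370370, refl=0.370370·0.333333=0.1235; V=4.444444+0.370370+0.123457=4.9383
k=4 src: inc=0.123457, refl=0.123457·0.333333=0.0412; V=4.814815+0.123457+0.041152=4.9794
k=5 load: inc=0.041152, refl=0.041152·0.333333=0.0137; V=4.938272+0.041152+0.013717=4.9931
k=6 src: inc=0.013717, refl=0.013717·0.333333=0.0046; V=4.979424+0.013717+0.004572=4.9977
k=7 load: inc=0.004572, refl=0.004572·0.333333=0.0015; V=4.993141+0.004572+0.001524=4.9992
k=8 src: inc=0.001524, refl=0.001524·0.333333=0.0005; V=4.997714+0.001524+0.000508=4.9997
k=9 load: inc=0.000508, refl=0.000508·0.333333=0.0002; V=4.999238+0.000508+0.000169=4.9999

0 0 source 3.3333
1 4 load 4.4444
2 8 source 4.8148
3 12 load 4.9383
4 16 source 4.9794
5 20 load 4.9931
6 24 source 4.9977
7 28 load 4.9992
8 32 source 4.9997
9 36 load 4.9999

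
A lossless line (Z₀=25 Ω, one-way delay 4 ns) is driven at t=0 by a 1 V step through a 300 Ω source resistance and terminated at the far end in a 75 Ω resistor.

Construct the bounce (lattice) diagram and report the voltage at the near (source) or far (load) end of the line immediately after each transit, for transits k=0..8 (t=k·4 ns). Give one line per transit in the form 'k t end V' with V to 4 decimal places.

0 0 source 0.0769
1 4 load 0.1154
2 8 source 0.1479
3 12 load 0.1642
4 16 source 0.1780
5 20 load 0.1849
6 24 source 0.1907
7 28 load 0.1936
8 32 source 0.1961

Γ_L=0.500000, Γ_S=0.846154; launch V₁=1·25/325=0.076923
k=0 src: V=0.0769
k=1 load: inc=0.076923, refl=0.076923·0.500000=0.0385; V=0.000000+0.076923+0.038462=0.1154
k=2 src: inc=0.038462, refl=0.038462·0.846154=0.0325; V=0.076923+0.038462+0.032544=0.1479
k=3 load: inc=0.032544, refl=0.032544·0.500000=0.0163; V=0.115385+0.032544+0.016272=0.1642
k=4 src: inc=0.016272, refl=0.016272·0.846154=0.0138; V=0.147929+0.016272+0.013769=0.1780
k=5 load: inc=0.013769, refl=0.013769·0.500000=0.0069; V=0.164201+0.013769+0.006884=0.1849
k=6 src: inc=0.006884, refl=0.006884·0.846154=0.0058; V=0.177970+0.006884+0.005825=0.1907
k=7 load: inc=0.005825, refl=0.005825·0.500000=0.0029; V=0.184854+0.005825+0.002913=0.1936
k=8 src: inc=0.002913, refl=0.002913·0.846154=0.0025; V=0.190680+0.002913+0.002465=0.1961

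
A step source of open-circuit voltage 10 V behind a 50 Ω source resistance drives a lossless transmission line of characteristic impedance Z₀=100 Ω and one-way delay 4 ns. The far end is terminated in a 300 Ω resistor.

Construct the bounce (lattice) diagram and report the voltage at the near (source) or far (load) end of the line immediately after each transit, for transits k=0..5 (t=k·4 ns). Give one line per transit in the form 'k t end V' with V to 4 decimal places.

Γ_L=0.500000, Γ_S=-0.333333; launch V₁=10·100/150=6.666667
k=0 src: V=6.6667
k=1 load: inc=6.666667, refl=6.666667·0.500000=3.3333; V=0.000000+6.666667+3.333333=10.0000
k=2 src: inc=3.333333, refl=3.333333·-0.333333=-1.1111; V=6.666667+3.333333+-1.111111=8.8889
k=3 load: inc=-1.111111, refl=-1.111111·0.500000=-0.5556; V=10.000000+-1.111111+-0.555556=8.3333
k=4 src: inc=-0.555556, refl=-0.555556·-0.333333=0.1852; V=8.888889+-0.555556+0.185185=8.5185
k=5 load: inc=0.185185, refl=0.185185·0.500000=0.0926; V=8.333333+0.185185+0.092593=8.6111

0 0 source 6.6667
1 4 load 10.0000
2 8 source 8.8889
3 12 load 8.3333
4 16 source 8.5185
5 20 load 8.6111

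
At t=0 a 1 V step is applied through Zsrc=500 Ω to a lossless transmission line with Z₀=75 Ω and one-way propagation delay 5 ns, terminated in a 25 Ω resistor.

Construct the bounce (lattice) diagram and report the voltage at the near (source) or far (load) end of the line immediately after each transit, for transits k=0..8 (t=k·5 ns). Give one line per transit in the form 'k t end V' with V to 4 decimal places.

0 0 source 0.1304
1 5 load 0.0652
2 10 source 0.0170
3 15 load 0.0411
4 20 source 0.0589
5 25 load 0.0500
6 30 source 0.0434
7 35 load 0.0467
8 40 source 0.0492

Γ_L=-0.500000, Γ_S=0.739130; launch V₁=1·75/575=0.130435
k=0 src: V=0.1304
k=1 load: inc=0.130435, refl=0.130435·-0.500000=-0.0652; V=0.000000+0.130435+-0.065217=0.0652
k=2 src: inc=-0.065217, refl=-0.065217·0.739130=-0.0482; V=0.130435+-0.065217+-0.048204=0.0170
k=3 load: inc=-0.048204, refl=-0.048204·-0.500000=0.0241; V=0.065217+-0.048204+0.024102=0.0411
k=4 src: inc=0.024102, refl=0.024102·0.739130=0.0178; V=0.017013+0.024102+0.017815=0.0589
k=5 load: inc=0.017815, refl=0.017815·-0.500000=-0.0089; V=0.041115+0.017815+-0.008907=0.0500
k=6 src: inc=-0.008907, refl=-0.008907·0.739130=-0.0066; V=0.058930+-0.008907+-0.006584=0.0434
k=7 load: inc=-0.006584, refl=-0.006584·-0.500000=0.0033; V=0.050023+-0.006584+0.003292=0.0467
k=8 src: inc=0.003292, refl=0.003292·0.739130=0.0024; V=0.043439+0.003292+0.002433=0.0492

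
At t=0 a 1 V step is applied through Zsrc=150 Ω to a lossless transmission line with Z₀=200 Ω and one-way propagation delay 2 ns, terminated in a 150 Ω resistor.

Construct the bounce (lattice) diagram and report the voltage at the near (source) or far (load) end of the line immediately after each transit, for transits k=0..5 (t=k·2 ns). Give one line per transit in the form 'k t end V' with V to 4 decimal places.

Γ_L=-0.142857, Γ_S=-0.142857; launch V₁=1·200/350=0.571429
k=0 src: V=0.5714
k=1 load: inc=0.571429, refl=0.571429·-0.142857=-0.0816; V=0.000000+0.571429+-0.081633=0.4898
k=2 src: inc=-0.081633, refl=-0.081633·-0.142857=0.0117; V=0.571429+-0.081633+0.011662=0.5015
k=3 load: inc=0.011662, refl=0.011662·-0.142857=-0.0017; V=0.489796+0.011662+-0.001666=0.4998
k=4 src: inc=-0.001666, refl=-0.001666·-0.142857=0.0002; V=0.501458+-0.001666+0.000238=0.5000
k=5 load: inc=0.000238, refl=0.000238·-0.142857=-0.0000; V=0.499792+0.000238+-0.000034=0.5000

0 0 source 0.5714
1 2 load 0.4898
2 4 source 0.5015
3 6 load 0.4998
4 8 source 0.5000
5 10 load 0.5000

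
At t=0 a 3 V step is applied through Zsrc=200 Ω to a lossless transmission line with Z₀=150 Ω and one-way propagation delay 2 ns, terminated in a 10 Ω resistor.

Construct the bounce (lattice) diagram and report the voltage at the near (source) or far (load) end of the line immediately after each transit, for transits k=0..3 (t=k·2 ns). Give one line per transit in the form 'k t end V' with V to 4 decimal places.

Γ_L=-0.875000, Γ_S=0.142857; launch V₁=3·150/350=1.285714
k=0 src: V=1.2857
k=1 load: inc=1.285714, refl=1.285714·-0.875000=-1.1250; V=0.000000+1.285714+-1.125000=0.1607
k=2 src: inc=-1.125000, refl=-1.125000·0.142857=-0.1607; V=1.285714+-1.125000+-0.160714=0.0000
k=3 load: inc=-0.160714, refl=-0.160714·-0.875000=0.1406; V=0.160714+-0.160714+0.140625=0.1406

0 0 source 1.2857
1 2 load 0.1607
2 4 source 0.0000
3 6 load 0.1406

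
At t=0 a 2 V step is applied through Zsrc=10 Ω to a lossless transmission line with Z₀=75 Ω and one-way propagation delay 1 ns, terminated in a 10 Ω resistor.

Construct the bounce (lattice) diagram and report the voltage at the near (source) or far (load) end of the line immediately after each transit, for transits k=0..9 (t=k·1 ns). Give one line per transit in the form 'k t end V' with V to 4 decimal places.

Γ_L=-0.764706, Γ_S=-0.764706; launch V₁=2·75/85=1.764706
k=0 src: V=1.7647
k=1 load: inc=1.764706, refl=1.764706·-0.764706=-1.3495; V=0.000000+1.764706+-1.349481=0.4152
k=2 src: inc=-1.349481, refl=-1.349481·-0.764706=1.0320; V=1.764706+-1.349481+1.031956=1.4472
k=3 load: inc=1.031956, refl=1.031956·-0.764706=-0.7891; V=0.415225+1.031956+-0.789143=0.6580
k=4 src: inc=-0.789143, refl=-0.789143·-0.764706=0.6035; V=1.447181+-0.789143+0.603462=1.2615
k=5 load: inc=0.603462, refl=0.603462·-0.764706=-0.4615; V=0.658038+0.603462+-0.461471=0.8000
k=6 src: inc=-0.461471, refl=-0.461471·-0.764706=0.3529; V=1.261500+-0.461471+0.352890=1.1529
k=7 load: inc=0.352890, refl=0.352890·-0.764706=-0.2699; V=0.800029+0.352890+-0.269857=0.8831
k=8 src: inc=-0.269857, refl=-0.269857·-0.764706=0.2064; V=1.152919+-0.269857+0.206361=1.0894
k=9 load: inc=0.206361, refl=0.206361·-0.764706=-0.1578; V=0.883062+0.206361+-0.157806=0.9316

0 0 source 1.7647
1 1 load 0.4152
2 2 source 1.4472
3 3 load 0.6580
4 4 source 1.2615
5 5 load 0.8000
6 6 source 1.1529
7 7 load 0.8831
8 8 source 1.0894
9 9 load 0.9316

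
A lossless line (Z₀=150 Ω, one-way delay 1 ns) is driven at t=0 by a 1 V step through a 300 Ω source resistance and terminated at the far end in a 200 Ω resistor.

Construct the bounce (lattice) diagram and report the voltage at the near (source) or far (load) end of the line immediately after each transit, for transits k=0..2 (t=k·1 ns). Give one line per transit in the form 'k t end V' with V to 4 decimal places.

0 0 source 0.3333
1 1 load 0.3810
2 2 source 0.3968

Γ_L=0.142857, Γ_S=0.333333; launch V₁=1·150/450=0.333333
k=0 src: V=0.3333
k=1 load: inc=0.333333, refl=0.333333·0.142857=0.0476; V=0.000000+0.333333+0.047619=0.3810
k=2 src: inc=0.047619, refl=0.047619·0.333333=0.0159; V=0.333333+0.047619+0.015873=0.3968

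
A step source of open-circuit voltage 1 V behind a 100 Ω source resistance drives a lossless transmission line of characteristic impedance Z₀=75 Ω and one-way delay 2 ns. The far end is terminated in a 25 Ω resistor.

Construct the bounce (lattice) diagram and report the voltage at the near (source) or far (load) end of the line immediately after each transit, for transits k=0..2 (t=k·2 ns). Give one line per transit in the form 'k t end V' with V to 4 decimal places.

0 0 source 0.4286
1 2 load 0.2143
2 4 source 0.1837

Γ_L=-0.500000, Γ_S=0.142857; launch V₁=1·75/175=0.428571
k=0 src: V=0.4286
k=1 load: inc=0.428571, refl=0.428571·-0.500000=-0.2143; V=0.000000+0.428571+-0.214286=0.2143
k=2 src: inc=-0.214286, refl=-0.214286·0.142857=-0.0306; V=0.428571+-0.214286+-0.030612=0.1837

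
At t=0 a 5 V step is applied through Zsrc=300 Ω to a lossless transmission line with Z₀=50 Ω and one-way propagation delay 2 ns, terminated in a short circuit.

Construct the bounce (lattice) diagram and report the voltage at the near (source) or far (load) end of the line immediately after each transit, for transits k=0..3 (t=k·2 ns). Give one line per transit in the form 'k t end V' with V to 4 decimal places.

0 0 source 0.7143
1 2 load 0.0000
2 4 source -0.5102
3 6 load 0.0000

Γ_L=-1.000000, Γ_S=0.714286; launch V₁=5·50/350=0.714286
k=0 src: V=0.7143
k=1 load: inc=0.714286, refl=0.714286·-1.000000=-0.7143; V=0.000000+0.714286+-0.714286=0.0000
k=2 src: inc=-0.714286, refl=-0.714286·0.714286=-0.5102; V=0.714286+-0.714286+-0.510204=-0.5102
k=3 load: inc=-0.510204, refl=-0.510204·-1.000000=0.5102; V=0.000000+-0.510204+0.510204=0.0000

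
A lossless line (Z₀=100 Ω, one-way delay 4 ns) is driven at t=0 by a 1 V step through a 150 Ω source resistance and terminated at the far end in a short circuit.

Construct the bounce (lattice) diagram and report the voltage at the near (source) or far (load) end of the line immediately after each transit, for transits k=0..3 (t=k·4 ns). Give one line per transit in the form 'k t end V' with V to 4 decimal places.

Γ_L=-1.000000, Γ_S=0.200000; launch V₁=1·100/250=0.400000
k=0 src: V=0.4000
k=1 load: inc=0.400000, refl=0.400000·-1.000000=-0.4000; V=0.000000+0.400000+-0.400000=0.0000
k=2 src: inc=-0.400000, refl=-0.400000·0.200000=-0.0800; V=0.400000+-0.400000+-0.080000=-0.0800
k=3 load: inc=-0.080000, refl=-0.080000·-1.000000=0.0800; V=0.000000+-0.080000+0.080000=0.0000

0 0 source 0.4000
1 4 load 0.0000
2 8 source -0.0800
3 12 load 0.0000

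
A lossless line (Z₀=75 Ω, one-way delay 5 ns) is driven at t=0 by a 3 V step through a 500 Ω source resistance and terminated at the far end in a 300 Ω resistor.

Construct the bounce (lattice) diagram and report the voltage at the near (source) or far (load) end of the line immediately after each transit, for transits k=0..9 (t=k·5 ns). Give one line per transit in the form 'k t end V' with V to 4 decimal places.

0 0 source 0.3913
1 5 load 0.6261
2 10 source 0.7996
3 15 load 0.9037
4 20 source 0.9807
5 25 load 1.0269
6 30 source 1.0610
7 35 load 1.0815
8 40 source 1.0966
9 45 load 1.1057

Γ_L=0.600000, Γ_S=0.739130; launch V₁=3·75/575=0.391304
k=0 src: V=0.3913
k=1 load: inc=0.391304, refl=0.391304·0.600000=0.2348; V=0.000000+0.391304+0.234783=0.6261
k=2 src: inc=0.234783, refl=0.234783·0.739130=0.1735; V=0.391304+0.234783+0.173535=0.7996
k=3 load: inc=0.173535, refl=0.173535·0.600000=0.1041; V=0.626087+0.173535+0.104121=0.9037
k=4 src: inc=0.104121, refl=0.104121·0.739130=0.0770; V=0.799622+0.104121+0.076959=0.9807
k=5 load: inc=0.076959, refl=0.076959·0.600000=0.0462; V=0.903743+0.076959+0.046175=1.0269
k=6 src: inc=0.046175, refl=0.046175·0.739130=0.0341; V=0.980702+0.046175+0.034130=1.0610
k=7 load: inc=0.034130, refl=0.034130·0.600000=0.0205; V=1.026877+0.034130+0.020478=1.0815
k=8 src: inc=0.020478, refl=0.020478·0.739130=0.0151; V=1.061007+0.020478+0.015136=1.0966
k=9 load: inc=0.015136, refl=0.015136·0.600000=0.0091; V=1.081485+0.015136+0.009081=1.1057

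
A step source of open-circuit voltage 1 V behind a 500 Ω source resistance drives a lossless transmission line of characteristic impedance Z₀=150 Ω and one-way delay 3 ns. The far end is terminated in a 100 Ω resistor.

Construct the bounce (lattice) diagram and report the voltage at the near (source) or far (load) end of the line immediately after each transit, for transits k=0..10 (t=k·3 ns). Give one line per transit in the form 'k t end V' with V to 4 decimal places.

Γ_L=-0.200000, Γ_S=0.538462; launch V₁=1·150/650=0.230769
k=0 src: V=0.2308
k=1 load: inc=0.230769, refl=0.230769·-0.200000=-0.0462; V=0.000000+0.230769+-0.046154=0.1846
k=2 src: inc=-0.046154, refl=-0.046154·0.538462=-0.0249; V=0.230769+-0.046154+-0.024852=0.1598
k=3 load: inc=-0.024852, refl=-0.024852·-0.200000=0.0050; V=0.184615+-0.024852+0.004970=0.1647
k=4 src: inc=0.004970, refl=0.004970·0.538462=0.0027; V=0.159763+0.004970+0.002676=0.1674
k=5 load: inc=0.002676, refl=0.002676·-0.200000=-0.0005; V=0.164734+0.002676+-0.000535=0.1669
k=6 src: inc=-0.000535, refl=-0.000535·0.538462=-0.0003; V=0.167410+-0.000535+-0.000288=0.1666
k=7 load: inc=-0.000288, refl=-0.000288·-0.200000=0.0001; V=0.166875+-0.000288+0.000058=0.1666
k=8 src: inc=0.000058, refl=0.000058·0.538462=0.0000; V=0.166587+0.000058+0.000031=0.1667
k=9 load: inc=0.000031, refl=0.000031·-0.200000=-0.0000; V=0.166644+0.000031+-0.000006=0.1667
k=10 src: inc=-0.000006, refl=-0.000006·0.538462=-0.0000; V=0.166675+-0.000006+-0.000003=0.1667

0 0 source 0.2308
1 3 load 0.1846
2 6 source 0.1598
3 9 load 0.1647
4 12 source 0.1674
5 15 load 0.1669
6 18 source 0.1666
7 21 load 0.1666
8 24 source 0.1667
9 27 load 0.1667
10 30 source 0.1667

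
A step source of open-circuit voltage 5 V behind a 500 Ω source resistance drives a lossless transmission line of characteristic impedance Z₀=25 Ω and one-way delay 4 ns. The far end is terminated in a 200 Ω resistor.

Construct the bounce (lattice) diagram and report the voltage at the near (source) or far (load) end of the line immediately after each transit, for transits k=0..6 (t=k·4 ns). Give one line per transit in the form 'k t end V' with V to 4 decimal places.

0 0 source 0.2381
1 4 load 0.4233
2 8 source 0.5908
3 12 load 0.7211
4 16 source 0.8390
5 20 load 0.9308
6 24 source 1.0137

Γ_L=0.777778, Γ_S=0.904762; launch V₁=5·25/525=0.238095
k=0 src: V=0.2381
k=1 load: inc=0.238095, refl=0.238095·0.777778=0.1852; V=0.000000+0.238095+0.185185=0.4233
k=2 src: inc=0.185185, refl=0.185185·0.904762=0.1675; V=0.238095+0.185185+0.167549=0.5908
k=3 load: inc=0.167549, refl=0.167549·0.777778=0.1303; V=0.423280+0.167549+0.130316=0.7211
k=4 src: inc=0.130316, refl=0.130316·0.904762=0.1179; V=0.590829+0.130316+0.117905=0.8390
k=5 load: inc=0.117905, refl=0.117905·0.777778=0.0917; V=0.721144+0.117905+0.091704=0.9308
k=6 src: inc=0.091704, refl=0.091704·0.904762=0.0830; V=0.839049+0.091704+0.082970=1.0137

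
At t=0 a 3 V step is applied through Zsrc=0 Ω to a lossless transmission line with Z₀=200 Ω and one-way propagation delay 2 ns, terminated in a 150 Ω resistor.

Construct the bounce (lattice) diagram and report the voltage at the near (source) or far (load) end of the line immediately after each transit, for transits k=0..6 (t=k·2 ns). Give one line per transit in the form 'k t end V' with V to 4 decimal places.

0 0 source 3.0000
1 2 load 2.5714
2 4 source 3.0000
3 6 load 2.9388
4 8 source 3.0000
5 10 load 2.9913
6 12 source 3.0000

Γ_L=-0.142857, Γ_S=-1.000000; launch V₁=3·200/200=3.000000
k=0 src: V=3.0000
k=1 load: inc=3.000000, refl=3.000000·-0.142857=-0.4286; V=0.000000+3.000000+-0.428571=2.5714
k=2 src: inc=-0.428571, refl=-0.428571·-1.000000=0.4286; V=3.000000+-0.428571+0.428571=3.0000
k=3 load: inc=0.428571, refl=0.428571·-0.142857=-0.0612; V=2.571429+0.428571+-0.061224=2.9388
k=4 src: inc=-0.061224, refl=-0.061224·-1.000000=0.0612; V=3.000000+-0.061224+0.061224=3.0000
k=5 load: inc=0.061224, refl=0.061224·-0.142857=-0.0087; V=2.938776+0.061224+-0.008746=2.9913
k=6 src: inc=-0.008746, refl=-0.008746·-1.000000=0.0087; V=3.000000+-0.008746+0.008746=3.0000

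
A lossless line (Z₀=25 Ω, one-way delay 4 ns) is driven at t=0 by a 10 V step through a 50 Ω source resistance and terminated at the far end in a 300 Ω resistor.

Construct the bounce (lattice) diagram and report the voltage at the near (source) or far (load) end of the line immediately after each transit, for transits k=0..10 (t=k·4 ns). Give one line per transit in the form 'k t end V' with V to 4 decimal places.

0 0 source 3.3333
1 4 load 6.1538
2 8 source 7.0940
3 12 load 7.8895
4 16 source 8.1547
5 20 load 8.3791
6 24 source 8.4539
7 28 load 8.5172
8 32 source 8.5383
9 36 load 8.5561
10 40 source 8.5621

Γ_L=0.846154, Γ_S=0.333333; launch V₁=10·25/75=3.333333
k=0 src: V=3.3333
k=1 load: inc=3.333333, refl=3.333333·0.846154=2.8205; V=0.000000+3.333333+2.820513=6.1538
k=2 src: inc=2.820513, refl=2.820513·0.333333=0.9402; V=3.333333+2.820513+0.940171=7.0940
k=3 load: inc=0.940171, refl=0.940171·0.846154=0.7955; V=6.153846+0.940171+0.795529=7.8895
k=4 src: inc=0.795529, refl=0.795529·0.333333=0.2652; V=7.094017+0.795529+0.265176=8.1547
k=5 load: inc=0.265176, refl=0.265176·0.846154=0.2244; V=7.889546+0.265176+0.224380=8.3791
k=6 src: inc=0.224380, refl=0.224380·0.333333=0.0748; V=8.154723+0.224380+0.074793=8.4539
k=7 load: inc=0.074793, refl=0.074793·0.846154=0.0633; V=8.379103+0.074793+0.063287=8.5172
k=8 src: inc=0.063287, refl=0.063287·0.333333=0.0211; V=8.453896+0.063287+0.021096=8.5383
k=9 load: inc=0.021096, refl=0.021096·0.846154=0.0179; V=8.517183+0.021096+0.017850=8.5561
k=10 src: inc=0.017850, refl=0.017850·0.333333=0.0060; V=8.538278+0.017850+0.005950=8.5621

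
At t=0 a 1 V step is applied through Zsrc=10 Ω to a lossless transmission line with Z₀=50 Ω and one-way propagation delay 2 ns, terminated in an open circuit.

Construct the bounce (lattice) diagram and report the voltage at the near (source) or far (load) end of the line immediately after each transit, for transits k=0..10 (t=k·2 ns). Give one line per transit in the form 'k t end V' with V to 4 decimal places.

Γ_L=1.000000, Γ_S=-0.666667; launch V₁=1·50/60=0.833333
k=0 src: V=0.8333
k=1 load: inc=0.833333, refl=0.833333·1.000000=0.8333; V=0.000000+0.833333+0.833333=1.6667
k=2 src: inc=0.833333, refl=0.833333·-0.666667=-0.5556; V=0.833333+0.833333+-0.555556=1.1111
k=3 load: inc=-0.555556, refl=-0.555556·1.000000=-0.5556; V=1.666667+-0.555556+-0.555556=0.5556
k=4 src: inc=-0.555556, refl=-0.555556·-0.666667=0.3704; V=1.111111+-0.555556+0.370370=0.9259
k=5 load: inc=0.370370, refl=0.370370·1.000000=0.3704; V=0.555556+0.370370+0.370370=1.2963
k=6 src: inc=0.370370, refl=0.370370·-0.666667=-0.2469; V=0.925926+0.370370+-0.246914=1.0494
k=7 load: inc=-0.246914, refl=-0.246914·1.000000=-0.2469; V=1.296296+-0.246914+-0.246914=0.8025
k=8 src: inc=-0.246914, refl=-0.246914·-0.666667=0.1646; V=1.049383+-0.246914+0.164609=0.9671
k=9 load: inc=0.164609, refl=0.164609·1.000000=0.1646; V=0.802469+0.164609+0.164609=1.1317
k=10 src: inc=0.164609, refl=0.164609·-0.666667=-0.1097; V=0.967078+0.164609+-0.109739=1.0219

0 0 source 0.8333
1 2 load 1.6667
2 4 source 1.1111
3 6 load 0.5556
4 8 source 0.9259
5 10 load 1.2963
6 12 source 1.0494
7 14 load 0.8025
8 16 source 0.9671
9 18 load 1.1317
10 20 source 1.0219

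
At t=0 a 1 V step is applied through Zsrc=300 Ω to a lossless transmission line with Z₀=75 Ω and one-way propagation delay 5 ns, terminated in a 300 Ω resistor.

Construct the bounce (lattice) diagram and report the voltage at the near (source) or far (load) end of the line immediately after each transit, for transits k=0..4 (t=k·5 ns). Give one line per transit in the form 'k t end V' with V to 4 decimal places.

Γ_L=0.600000, Γ_S=0.600000; launch V₁=1·75/375=0.200000
k=0 src: V=0.2000
k=1 load: inc=0.200000, refl=0.200000·0.600000=0.1200; V=0.000000+0.200000+0.120000=0.3200
k=2 src: inc=0.120000, refl=0.120000·0.600000=0.0720; V=0.200000+0.120000+0.072000=0.3920
k=3 load: inc=0.072000, refl=0.072000·0.600000=0.0432; V=0.320000+0.072000+0.043200=0.4352
k=4 src: inc=0.043200, refl=0.043200·0.600000=0.0259; V=0.392000+0.043200+0.025920=0.4611

0 0 source 0.2000
1 5 load 0.3200
2 10 source 0.3920
3 15 load 0.4352
4 20 source 0.4611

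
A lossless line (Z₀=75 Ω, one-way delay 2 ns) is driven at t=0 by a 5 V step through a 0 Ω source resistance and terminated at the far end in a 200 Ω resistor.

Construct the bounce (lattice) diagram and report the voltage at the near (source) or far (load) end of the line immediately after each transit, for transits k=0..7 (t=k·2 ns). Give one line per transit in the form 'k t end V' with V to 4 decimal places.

Γ_L=0.454545, Γ_S=-1.000000; launch V₁=5·75/75=5.000000
k=0 src: V=5.0000
k=1 load: inc=5.000000, refl=5.000000·0.454545=2.2727; V=0.000000+5.000000+2.272727=7.2727
k=2 src: inc=2.272727, refl=2.272727·-1.000000=-2.2727; V=5.000000+2.272727+-2.272727=5.0000
k=3 load: inc=-2.272727, refl=-2.272727·0.454545=-1.0331; V=7.272727+-2.272727+-1.033058=3.9669
k=4 src: inc=-1.033058, refl=-1.033058·-1.000000=1.0331; V=5.000000+-1.033058+1.033058=5.0000
k=5 load: inc=1.033058, refl=1.033058·0.454545=0.4696; V=3.966942+1.033058+0.469572=5.4696
k=6 src: inc=0.469572, refl=0.469572·-1.000000=-0.4696; V=5.000000+0.469572+-0.469572=5.0000
k=7 load: inc=-0.469572, refl=-0.469572·0.454545=-0.2134; V=5.469572+-0.469572+-0.213442=4.7866

0 0 source 5.0000
1 2 load 7.2727
2 4 source 5.0000
3 6 load 3.9669
4 8 source 5.0000
5 10 load 5.4696
6 12 source 5.0000
7 14 load 4.7866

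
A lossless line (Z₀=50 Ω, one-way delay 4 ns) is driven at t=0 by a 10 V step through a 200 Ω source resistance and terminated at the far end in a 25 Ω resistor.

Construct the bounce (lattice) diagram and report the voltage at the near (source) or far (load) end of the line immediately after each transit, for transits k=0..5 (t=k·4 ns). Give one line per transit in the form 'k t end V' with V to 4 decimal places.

Γ_L=-0.333333, Γ_S=0.600000; launch V₁=10·50/250=2.000000
k=0 src: V=2.0000
k=1 load: inc=2.000000, refl=2.000000·-0.333333=-0.6667; V=0.000000+2.000000+-0.666667=1.3333
k=2 src: inc=-0.666667, refl=-0.666667·0.600000=-0.4000; V=2.000000+-0.666667+-0.400000=0.9333
k=3 load: inc=-0.400000, refl=-0.400000·-0.333333=0.1333; V=1.333333+-0.400000+0.133333=1.0667
k=4 src: inc=0.133333, refl=0.133333·0.600000=0.0800; V=0.933333+0.133333+0.080000=1.1467
k=5 load: inc=0.080000, refl=0.080000·-0.333333=-0.0267; V=1.066667+0.080000+-0.026667=1.1200

0 0 source 2.0000
1 4 load 1.3333
2 8 source 0.9333
3 12 load 1.0667
4 16 source 1.1467
5 20 load 1.1200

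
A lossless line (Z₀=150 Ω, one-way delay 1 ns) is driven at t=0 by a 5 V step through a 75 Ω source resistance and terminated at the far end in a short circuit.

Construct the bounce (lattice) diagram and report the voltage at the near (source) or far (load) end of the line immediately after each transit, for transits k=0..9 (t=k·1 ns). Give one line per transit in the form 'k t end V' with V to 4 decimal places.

0 0 source 3.3333
1 1 load 0.0000
2 2 source 1.1111
3 3 load 0.0000
4 4 source 0.3704
5 5 load 0.0000
6 6 source 0.1235
7 7 load 0.0000
8 8 source 0.0412
9 9 load 0.0000

Γ_L=-1.000000, Γ_S=-0.333333; launch V₁=5·150/225=3.333333
k=0 src: V=3.3333
k=1 load: inc=3.333333, refl=3.333333·-1.000000=-3.3333; V=0.000000+3.333333+-3.333333=0.0000
k=2 src: inc=-3.333333, refl=-3.333333·-0.333333=1.1111; V=3.333333+-3.333333+1.111111=1.1111
k=3 load: inc=1.111111, refl=1.111111·-1.000000=-1.1111; V=0.000000+1.111111+-1.111111=0.0000
k=4 src: inc=-1.111111, refl=-1.111111·-0.333333=0.3704; V=1.111111+-1.111111+0.370370=0.3704
k=5 load: inc=0.370370, refl=0.370370·-1.000000=-0.3704; V=0.000000+0.370370+-0.370370=0.0000
k=6 src: inc=-0.370370, refl=-0.370370·-0.333333=0.1235; V=0.370370+-0.370370+0.123457=0.1235
k=7 load: inc=0.123457, refl=0.123457·-1.000000=-0.1235; V=0.000000+0.123457+-0.123457=0.0000
k=8 src: inc=-0.123457, refl=-0.123457·-0.333333=0.0412; V=0.123457+-0.123457+0.041152=0.0412
k=9 load: inc=0.041152, refl=0.041152·-1.000000=-0.0412; V=0.000000+0.041152+-0.041152=0.0000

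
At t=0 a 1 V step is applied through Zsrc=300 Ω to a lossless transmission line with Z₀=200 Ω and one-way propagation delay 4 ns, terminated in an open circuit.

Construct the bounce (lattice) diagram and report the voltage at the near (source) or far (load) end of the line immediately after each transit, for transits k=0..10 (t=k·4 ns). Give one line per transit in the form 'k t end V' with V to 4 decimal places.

Γ_L=1.000000, Γ_S=0.200000; launch V₁=1·200/500=0.400000
k=0 src: V=0.4000
k=1 load: inc=0.400000, refl=0.400000·1.000000=0.4000; V=0.000000+0.400000+0.400000=0.8000
k=2 src: inc=0.400000, refl=0.400000·0.200000=0.0800; V=0.400000+0.400000+0.080000=0.8800
k=3 load: inc=0.080000, refl=0.080000·1.000000=0.0800; V=0.800000+0.080000+0.080000=0.9600
k=4 src: inc=0.080000, refl=0.080000·0.200000=0.0160; V=0.880000+0.080000+0.016000=0.9760
k=5 load: inc=0.016000, refl=0.016000·1.000000=0.0160; V=0.960000+0.016000+0.016000=0.9920
k=6 src: inc=0.016000, refl=0.016000·0.200000=0.0032; V=0.976000+0.016000+0.003200=0.9952
k=7 load: inc=0.003200, refl=0.003200·1.000000=0.0032; V=0.992000+0.003200+0.003200=0.9984
k=8 src: inc=0.003200, refl=0.003200·0.200000=0.0006; V=0.995200+0.003200+0.000640=0.9990
k=9 load: inc=0.000640, refl=0.000640·1.000000=0.0006; V=0.998400+0.000640+0.000640=0.9997
k=10 src: inc=0.000640, refl=0.000640·0.200000=0.0001; V=0.999040+0.000640+0.000128=0.9998

0 0 source 0.4000
1 4 load 0.8000
2 8 source 0.8800
3 12 load 0.9600
4 16 source 0.9760
5 20 load 0.9920
6 24 source 0.9952
7 28 load 0.9984
8 32 source 0.9990
9 36 load 0.9997
10 40 source 0.9998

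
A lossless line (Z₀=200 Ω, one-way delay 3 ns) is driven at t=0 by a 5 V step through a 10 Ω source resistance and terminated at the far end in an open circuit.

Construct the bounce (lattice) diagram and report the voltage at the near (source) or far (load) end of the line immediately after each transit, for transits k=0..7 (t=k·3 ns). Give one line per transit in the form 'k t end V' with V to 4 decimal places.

0 0 source 4.7619
1 3 load 9.5238
2 6 source 5.2154
3 9 load 0.9070
4 12 source 4.8051
5 15 load 8.7032
6 18 source 5.1763
7 21 load 1.6495

Γ_L=1.000000, Γ_S=-0.904762; launch V₁=5·200/210=4.761905
k=0 src: V=4.7619
k=1 load: inc=4.761905, refl=4.761905·1.000000=4.7619; V=0.000000+4.761905+4.761905=9.5238
k=2 src: inc=4.761905, refl=4.761905·-0.904762=-4.3084; V=4.761905+4.761905+-4.308390=5.2154
k=3 load: inc=-4.308390, refl=-4.308390·1.000000=-4.3084; V=9.523810+-4.308390+-4.308390=0.9070
k=4 src: inc=-4.308390, refl=-4.308390·-0.904762=3.8981; V=5.215420+-4.308390+3.898067=4.8051
k=5 load: inc=3.898067, refl=3.898067·1.000000=3.8981; V=0.907029+3.898067+3.898067=8.7032
k=6 src: inc=3.898067, refl=3.898067·-0.904762=-3.5268; V=4.805097+3.898067+-3.526823=5.1763
k=7 load: inc=-3.526823, refl=-3.526823·1.000000=-3.5268; V=8.703164+-3.526823+-3.526823=1.6495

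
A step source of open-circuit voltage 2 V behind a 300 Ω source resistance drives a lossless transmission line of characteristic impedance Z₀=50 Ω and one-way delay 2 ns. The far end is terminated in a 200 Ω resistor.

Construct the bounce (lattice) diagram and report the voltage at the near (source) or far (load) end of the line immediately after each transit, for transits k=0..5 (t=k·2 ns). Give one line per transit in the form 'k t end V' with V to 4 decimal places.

0 0 source 0.2857
1 2 load 0.4571
2 4 source 0.5796
3 6 load 0.6531
4 8 source 0.7055
5 10 load 0.7370

Γ_L=0.600000, Γ_S=0.714286; launch V₁=2·50/350=0.285714
k=0 src: V=0.2857
k=1 load: inc=0.285714, refl=0.285714·0.600000=0.1714; V=0.000000+0.285714+0.171429=0.4571
k=2 src: inc=0.171429, refl=0.171429·0.714286=0.1224; V=0.285714+0.171429+0.122449=0.5796
k=3 load: inc=0.122449, refl=0.122449·0.600000=0.0735; V=0.457143+0.122449+0.073469=0.6531
k=4 src: inc=0.073469, refl=0.073469·0.714286=0.0525; V=0.579592+0.073469+0.052478=0.7055
k=5 load: inc=0.052478, refl=0.052478·0.600000=0.0315; V=0.653061+0.052478+0.031487=0.7370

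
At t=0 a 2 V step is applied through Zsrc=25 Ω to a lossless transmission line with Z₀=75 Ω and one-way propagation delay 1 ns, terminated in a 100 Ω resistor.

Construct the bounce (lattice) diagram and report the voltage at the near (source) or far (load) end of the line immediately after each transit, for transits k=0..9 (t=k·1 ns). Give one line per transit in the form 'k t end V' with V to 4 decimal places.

0 0 source 1.5000
1 1 load 1.7143
2 2 source 1.6071
3 3 load 1.5918
4 4 source 1.5995
5 5 load 1.6006
6 6 source 1.6000
7 7 load 1.6000
8 8 source 1.6000
9 9 load 1.6000

Γ_L=0.142857, Γ_S=-0.500000; launch V₁=2·75/100=1.500000
k=0 src: V=1.5000
k=1 load: inc=1.500000, refl=1.500000·0.142857=0.2143; V=0.000000+1.500000+0.214286=1.7143
k=2 src: inc=0.214286, refl=0.214286·-0.500000=-0.1071; V=1.500000+0.214286+-0.107143=1.6071
k=3 load: inc=-0.107143, refl=-0.107143·0.142857=-0.0153; V=1.714286+-0.107143+-0.015306=1.5918
k=4 src: inc=-0.015306, refl=-0.015306·-0.500000=0.0077; V=1.607143+-0.015306+0.007653=1.5995
k=5 load: inc=0.007653, refl=0.007653·0.142857=0.0011; V=1.591837+0.007653+0.001093=1.6006
k=6 src: inc=0.001093, refl=0.001093·-0.500000=-0.0005; V=1.599490+0.001093+-0.000547=1.6000
k=7 load: inc=-0.000547, refl=-0.000547·0.142857=-0.0001; V=1.600583+-0.000547+-0.000078=1.6000
k=8 src: inc=-0.000078, refl=-0.000078·-0.500000=0.0000; V=1.600036+-0.000078+0.000039=1.6000
k=9 load: inc=0.000039, refl=0.000039·0.142857=0.0000; V=1.599958+0.000039+0.000006=1.6000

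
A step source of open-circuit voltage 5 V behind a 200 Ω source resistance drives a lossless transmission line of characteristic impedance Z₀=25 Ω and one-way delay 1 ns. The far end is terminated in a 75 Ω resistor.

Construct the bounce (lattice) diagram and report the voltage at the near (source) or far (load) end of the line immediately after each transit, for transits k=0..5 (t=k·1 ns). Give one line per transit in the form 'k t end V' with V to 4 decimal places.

0 0 source 0.5556
1 1 load 0.8333
2 2 source 1.0494
3 3 load 1.1574
4 4 source 1.2414
5 5 load 1.2834

Γ_L=0.500000, Γ_S=0.777778; launch V₁=5·25/225=0.555556
k=0 src: V=0.5556
k=1 load: inc=0.555556, refl=0.555556·0.500000=0.2778; V=0.000000+0.555556+0.277778=0.8333
k=2 src: inc=0.277778, refl=0.277778·0.777778=0.2160; V=0.555556+0.277778+0.216049=1.0494
k=3 load: inc=0.216049, refl=0.216049·0.500000=0.1080; V=0.833333+0.216049+0.108025=1.1574
k=4 src: inc=0.108025, refl=0.108025·0.777778=0.0840; V=1.049383+0.108025+0.084019=1.2414
k=5 load: inc=0.084019, refl=0.084019·0.500000=0.0420; V=1.157407+0.084019+0.042010=1.2834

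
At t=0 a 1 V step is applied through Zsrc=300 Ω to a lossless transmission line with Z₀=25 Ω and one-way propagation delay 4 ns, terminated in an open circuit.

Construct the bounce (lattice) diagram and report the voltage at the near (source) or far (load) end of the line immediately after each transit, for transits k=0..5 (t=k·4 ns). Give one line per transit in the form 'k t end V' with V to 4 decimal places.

Γ_L=1.000000, Γ_S=0.846154; launch V₁=1·25/325=0.076923
k=0 src: V=0.0769
k=1 load: inc=0.076923, refl=0.076923·1.000000=0.0769; V=0.000000+0.076923+0.076923=0.1538
k=2 src: inc=0.076923, refl=0.076923·0.846154=0.0651; V=0.076923+0.076923+0.065089=0.2189
k=3 load: inc=0.065089, refl=0.065089·1.000000=0.0651; V=0.153846+0.065089+0.065089=0.2840
k=4 src: inc=0.065089, refl=0.065089·0.846154=0.0551; V=0.218935+0.065089+0.055075=0.3391
k=5 load: inc=0.055075, refl=0.055075·1.000000=0.0551; V=0.284024+0.055075+0.055075=0.3942

0 0 source 0.0769
1 4 load 0.1538
2 8 source 0.2189
3 12 load 0.2840
4 16 source 0.3391
5 20 load 0.3942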